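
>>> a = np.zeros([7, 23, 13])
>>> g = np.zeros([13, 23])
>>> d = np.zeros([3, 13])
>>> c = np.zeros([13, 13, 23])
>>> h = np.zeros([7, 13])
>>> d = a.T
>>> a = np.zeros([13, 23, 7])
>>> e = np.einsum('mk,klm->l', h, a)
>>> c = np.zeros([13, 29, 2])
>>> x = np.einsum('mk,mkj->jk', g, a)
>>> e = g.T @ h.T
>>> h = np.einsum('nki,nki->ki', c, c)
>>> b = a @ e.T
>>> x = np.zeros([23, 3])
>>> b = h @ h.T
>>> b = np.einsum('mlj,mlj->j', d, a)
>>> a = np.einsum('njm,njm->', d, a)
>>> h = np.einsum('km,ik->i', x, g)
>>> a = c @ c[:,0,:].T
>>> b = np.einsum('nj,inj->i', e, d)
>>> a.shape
(13, 29, 13)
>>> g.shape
(13, 23)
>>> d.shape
(13, 23, 7)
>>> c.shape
(13, 29, 2)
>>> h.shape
(13,)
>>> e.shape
(23, 7)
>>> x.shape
(23, 3)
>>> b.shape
(13,)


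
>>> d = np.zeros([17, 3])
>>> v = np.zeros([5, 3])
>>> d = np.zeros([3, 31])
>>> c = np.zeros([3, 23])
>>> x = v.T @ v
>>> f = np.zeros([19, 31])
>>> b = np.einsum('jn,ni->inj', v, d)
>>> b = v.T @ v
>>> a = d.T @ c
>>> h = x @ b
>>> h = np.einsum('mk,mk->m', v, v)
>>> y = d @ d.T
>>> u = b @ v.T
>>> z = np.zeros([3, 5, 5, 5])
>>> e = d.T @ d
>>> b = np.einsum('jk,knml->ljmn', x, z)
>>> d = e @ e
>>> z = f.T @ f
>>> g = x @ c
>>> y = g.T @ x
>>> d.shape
(31, 31)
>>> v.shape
(5, 3)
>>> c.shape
(3, 23)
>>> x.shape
(3, 3)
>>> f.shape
(19, 31)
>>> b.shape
(5, 3, 5, 5)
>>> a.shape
(31, 23)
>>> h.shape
(5,)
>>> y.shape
(23, 3)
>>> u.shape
(3, 5)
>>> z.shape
(31, 31)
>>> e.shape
(31, 31)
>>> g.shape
(3, 23)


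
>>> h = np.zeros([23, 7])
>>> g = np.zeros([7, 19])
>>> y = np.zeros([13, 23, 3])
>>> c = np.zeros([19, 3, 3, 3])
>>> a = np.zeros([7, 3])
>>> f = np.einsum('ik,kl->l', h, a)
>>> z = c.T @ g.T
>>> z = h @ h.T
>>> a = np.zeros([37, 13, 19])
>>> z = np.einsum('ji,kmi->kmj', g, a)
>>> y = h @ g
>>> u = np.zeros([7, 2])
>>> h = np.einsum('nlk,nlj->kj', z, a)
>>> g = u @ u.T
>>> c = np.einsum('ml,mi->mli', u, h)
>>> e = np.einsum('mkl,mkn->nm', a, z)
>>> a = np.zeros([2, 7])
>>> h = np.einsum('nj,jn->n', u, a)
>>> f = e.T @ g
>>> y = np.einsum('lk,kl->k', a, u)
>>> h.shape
(7,)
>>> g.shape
(7, 7)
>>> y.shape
(7,)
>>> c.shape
(7, 2, 19)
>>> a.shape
(2, 7)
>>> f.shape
(37, 7)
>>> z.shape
(37, 13, 7)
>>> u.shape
(7, 2)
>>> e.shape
(7, 37)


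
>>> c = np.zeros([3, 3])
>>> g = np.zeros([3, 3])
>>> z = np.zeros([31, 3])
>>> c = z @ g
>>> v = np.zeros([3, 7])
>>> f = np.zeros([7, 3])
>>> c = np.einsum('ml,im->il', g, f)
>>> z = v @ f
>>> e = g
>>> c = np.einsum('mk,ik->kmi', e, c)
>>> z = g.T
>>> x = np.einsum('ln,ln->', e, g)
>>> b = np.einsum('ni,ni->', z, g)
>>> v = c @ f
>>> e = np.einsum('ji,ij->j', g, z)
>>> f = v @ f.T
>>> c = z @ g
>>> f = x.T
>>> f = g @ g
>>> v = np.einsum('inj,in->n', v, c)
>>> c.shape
(3, 3)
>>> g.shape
(3, 3)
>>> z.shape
(3, 3)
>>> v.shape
(3,)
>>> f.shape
(3, 3)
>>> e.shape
(3,)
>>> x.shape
()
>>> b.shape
()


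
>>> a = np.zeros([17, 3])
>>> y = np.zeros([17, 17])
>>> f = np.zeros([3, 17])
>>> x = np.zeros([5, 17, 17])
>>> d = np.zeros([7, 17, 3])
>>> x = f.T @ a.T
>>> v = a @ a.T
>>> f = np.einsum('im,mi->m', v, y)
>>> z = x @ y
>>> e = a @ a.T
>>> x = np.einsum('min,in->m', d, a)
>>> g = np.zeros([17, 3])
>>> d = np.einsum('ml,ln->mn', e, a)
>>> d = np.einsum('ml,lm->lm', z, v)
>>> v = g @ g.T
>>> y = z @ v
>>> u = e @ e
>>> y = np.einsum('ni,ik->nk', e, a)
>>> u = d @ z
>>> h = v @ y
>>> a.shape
(17, 3)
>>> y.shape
(17, 3)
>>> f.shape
(17,)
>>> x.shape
(7,)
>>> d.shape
(17, 17)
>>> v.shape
(17, 17)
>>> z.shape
(17, 17)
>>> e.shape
(17, 17)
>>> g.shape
(17, 3)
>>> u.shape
(17, 17)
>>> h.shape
(17, 3)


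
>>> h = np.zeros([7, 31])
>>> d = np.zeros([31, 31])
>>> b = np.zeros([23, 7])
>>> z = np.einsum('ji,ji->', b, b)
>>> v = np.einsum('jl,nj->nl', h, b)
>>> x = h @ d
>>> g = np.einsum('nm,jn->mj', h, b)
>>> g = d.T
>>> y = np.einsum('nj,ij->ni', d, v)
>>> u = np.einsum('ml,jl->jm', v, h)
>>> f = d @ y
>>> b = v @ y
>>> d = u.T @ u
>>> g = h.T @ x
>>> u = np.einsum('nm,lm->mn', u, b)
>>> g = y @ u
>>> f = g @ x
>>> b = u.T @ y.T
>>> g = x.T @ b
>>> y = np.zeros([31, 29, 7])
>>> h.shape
(7, 31)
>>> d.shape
(23, 23)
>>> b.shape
(7, 31)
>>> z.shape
()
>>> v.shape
(23, 31)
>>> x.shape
(7, 31)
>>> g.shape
(31, 31)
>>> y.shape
(31, 29, 7)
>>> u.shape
(23, 7)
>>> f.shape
(31, 31)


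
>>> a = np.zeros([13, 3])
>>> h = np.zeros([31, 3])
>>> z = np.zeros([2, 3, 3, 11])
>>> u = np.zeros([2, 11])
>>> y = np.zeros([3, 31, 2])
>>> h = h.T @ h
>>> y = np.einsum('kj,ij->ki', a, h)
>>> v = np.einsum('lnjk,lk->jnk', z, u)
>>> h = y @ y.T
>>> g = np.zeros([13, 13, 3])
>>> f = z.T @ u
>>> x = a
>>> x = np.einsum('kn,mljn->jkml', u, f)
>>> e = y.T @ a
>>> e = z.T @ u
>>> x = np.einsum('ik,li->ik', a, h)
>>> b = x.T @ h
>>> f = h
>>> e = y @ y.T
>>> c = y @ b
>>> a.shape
(13, 3)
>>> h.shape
(13, 13)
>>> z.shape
(2, 3, 3, 11)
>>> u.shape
(2, 11)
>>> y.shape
(13, 3)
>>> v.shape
(3, 3, 11)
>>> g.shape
(13, 13, 3)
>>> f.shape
(13, 13)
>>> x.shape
(13, 3)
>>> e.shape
(13, 13)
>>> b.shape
(3, 13)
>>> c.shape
(13, 13)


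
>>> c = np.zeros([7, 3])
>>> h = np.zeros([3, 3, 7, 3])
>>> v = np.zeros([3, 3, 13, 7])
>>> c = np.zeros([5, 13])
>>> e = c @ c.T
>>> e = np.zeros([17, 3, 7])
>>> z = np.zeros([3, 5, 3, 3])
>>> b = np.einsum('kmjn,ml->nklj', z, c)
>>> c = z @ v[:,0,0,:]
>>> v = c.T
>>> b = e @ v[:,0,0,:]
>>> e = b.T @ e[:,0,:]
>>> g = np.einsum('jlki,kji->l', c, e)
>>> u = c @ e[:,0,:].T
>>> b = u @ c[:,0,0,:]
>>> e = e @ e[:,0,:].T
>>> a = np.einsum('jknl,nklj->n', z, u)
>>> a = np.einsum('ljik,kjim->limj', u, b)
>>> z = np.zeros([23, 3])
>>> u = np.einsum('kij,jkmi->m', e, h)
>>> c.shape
(3, 5, 3, 7)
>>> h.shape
(3, 3, 7, 3)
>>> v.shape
(7, 3, 5, 3)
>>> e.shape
(3, 3, 3)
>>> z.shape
(23, 3)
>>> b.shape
(3, 5, 3, 7)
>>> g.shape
(5,)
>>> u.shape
(7,)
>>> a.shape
(3, 3, 7, 5)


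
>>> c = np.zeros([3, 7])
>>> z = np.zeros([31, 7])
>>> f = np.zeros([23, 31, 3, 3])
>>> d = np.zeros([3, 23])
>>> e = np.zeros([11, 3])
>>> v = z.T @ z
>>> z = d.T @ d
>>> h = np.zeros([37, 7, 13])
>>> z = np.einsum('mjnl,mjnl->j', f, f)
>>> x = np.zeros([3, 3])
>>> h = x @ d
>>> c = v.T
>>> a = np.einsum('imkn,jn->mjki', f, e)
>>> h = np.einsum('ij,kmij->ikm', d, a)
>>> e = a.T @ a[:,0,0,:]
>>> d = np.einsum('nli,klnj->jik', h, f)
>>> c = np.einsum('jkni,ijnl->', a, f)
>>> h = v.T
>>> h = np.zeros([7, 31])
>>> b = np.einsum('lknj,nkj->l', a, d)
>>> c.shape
()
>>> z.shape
(31,)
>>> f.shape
(23, 31, 3, 3)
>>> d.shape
(3, 11, 23)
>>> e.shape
(23, 3, 11, 23)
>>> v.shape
(7, 7)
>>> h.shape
(7, 31)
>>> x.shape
(3, 3)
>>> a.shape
(31, 11, 3, 23)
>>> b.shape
(31,)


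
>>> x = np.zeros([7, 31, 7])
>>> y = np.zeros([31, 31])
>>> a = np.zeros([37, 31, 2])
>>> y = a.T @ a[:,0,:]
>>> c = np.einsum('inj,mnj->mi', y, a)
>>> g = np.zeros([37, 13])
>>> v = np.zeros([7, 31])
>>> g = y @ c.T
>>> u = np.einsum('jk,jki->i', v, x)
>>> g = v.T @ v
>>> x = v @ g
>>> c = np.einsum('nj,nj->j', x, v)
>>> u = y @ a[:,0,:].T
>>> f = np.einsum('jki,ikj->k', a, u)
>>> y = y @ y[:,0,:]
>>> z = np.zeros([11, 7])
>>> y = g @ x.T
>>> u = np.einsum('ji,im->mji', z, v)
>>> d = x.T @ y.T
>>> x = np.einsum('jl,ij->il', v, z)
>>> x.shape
(11, 31)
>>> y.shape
(31, 7)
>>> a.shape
(37, 31, 2)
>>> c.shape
(31,)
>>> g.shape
(31, 31)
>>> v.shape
(7, 31)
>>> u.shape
(31, 11, 7)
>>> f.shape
(31,)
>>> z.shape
(11, 7)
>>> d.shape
(31, 31)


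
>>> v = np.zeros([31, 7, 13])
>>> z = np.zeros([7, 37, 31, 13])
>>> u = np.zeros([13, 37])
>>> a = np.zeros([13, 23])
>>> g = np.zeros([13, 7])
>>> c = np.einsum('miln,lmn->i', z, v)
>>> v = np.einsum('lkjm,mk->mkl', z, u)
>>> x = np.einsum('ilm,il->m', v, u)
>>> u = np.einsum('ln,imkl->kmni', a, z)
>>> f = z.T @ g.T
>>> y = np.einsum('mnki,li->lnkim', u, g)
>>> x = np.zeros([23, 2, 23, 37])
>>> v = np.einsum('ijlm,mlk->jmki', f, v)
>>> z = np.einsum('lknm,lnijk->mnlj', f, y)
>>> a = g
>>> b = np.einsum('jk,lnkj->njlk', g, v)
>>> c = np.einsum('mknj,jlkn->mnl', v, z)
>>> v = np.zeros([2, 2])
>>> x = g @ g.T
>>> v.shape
(2, 2)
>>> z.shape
(13, 37, 13, 7)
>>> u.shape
(31, 37, 23, 7)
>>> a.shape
(13, 7)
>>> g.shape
(13, 7)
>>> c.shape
(31, 7, 37)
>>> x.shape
(13, 13)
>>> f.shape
(13, 31, 37, 13)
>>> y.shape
(13, 37, 23, 7, 31)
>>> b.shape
(13, 13, 31, 7)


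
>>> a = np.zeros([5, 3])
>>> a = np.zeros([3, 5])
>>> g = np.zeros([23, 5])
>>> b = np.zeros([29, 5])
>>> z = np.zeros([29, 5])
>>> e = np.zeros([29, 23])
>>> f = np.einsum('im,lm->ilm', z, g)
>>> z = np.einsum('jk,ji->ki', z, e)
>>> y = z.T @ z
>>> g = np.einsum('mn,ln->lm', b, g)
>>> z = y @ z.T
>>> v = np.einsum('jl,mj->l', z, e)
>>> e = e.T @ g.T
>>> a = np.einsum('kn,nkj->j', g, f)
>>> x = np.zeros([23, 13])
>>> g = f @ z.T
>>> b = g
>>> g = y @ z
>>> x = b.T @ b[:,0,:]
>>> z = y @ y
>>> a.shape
(5,)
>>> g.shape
(23, 5)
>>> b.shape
(29, 23, 23)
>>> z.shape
(23, 23)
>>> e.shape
(23, 23)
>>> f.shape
(29, 23, 5)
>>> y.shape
(23, 23)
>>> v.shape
(5,)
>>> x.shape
(23, 23, 23)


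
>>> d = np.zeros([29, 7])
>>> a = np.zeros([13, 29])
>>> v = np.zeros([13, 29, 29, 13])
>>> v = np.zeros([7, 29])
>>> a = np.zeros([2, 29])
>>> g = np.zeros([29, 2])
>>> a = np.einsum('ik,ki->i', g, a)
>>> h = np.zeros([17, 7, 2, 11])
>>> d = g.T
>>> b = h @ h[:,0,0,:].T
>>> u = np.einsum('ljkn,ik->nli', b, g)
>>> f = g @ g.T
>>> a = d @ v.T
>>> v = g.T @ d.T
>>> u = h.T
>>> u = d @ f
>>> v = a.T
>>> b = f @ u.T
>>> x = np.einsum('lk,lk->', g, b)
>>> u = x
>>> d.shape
(2, 29)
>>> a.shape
(2, 7)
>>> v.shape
(7, 2)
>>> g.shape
(29, 2)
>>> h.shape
(17, 7, 2, 11)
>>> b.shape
(29, 2)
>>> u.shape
()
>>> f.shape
(29, 29)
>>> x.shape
()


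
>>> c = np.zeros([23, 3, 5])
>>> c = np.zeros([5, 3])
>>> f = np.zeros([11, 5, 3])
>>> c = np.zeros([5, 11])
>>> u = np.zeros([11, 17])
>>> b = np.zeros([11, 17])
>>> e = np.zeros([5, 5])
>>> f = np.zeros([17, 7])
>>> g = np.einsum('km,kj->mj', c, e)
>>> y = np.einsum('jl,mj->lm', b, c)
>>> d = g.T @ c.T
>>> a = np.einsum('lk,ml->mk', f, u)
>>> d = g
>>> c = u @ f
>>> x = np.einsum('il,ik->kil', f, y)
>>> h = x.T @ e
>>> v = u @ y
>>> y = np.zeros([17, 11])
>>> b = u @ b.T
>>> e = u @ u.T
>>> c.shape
(11, 7)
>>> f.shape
(17, 7)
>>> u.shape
(11, 17)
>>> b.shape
(11, 11)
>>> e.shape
(11, 11)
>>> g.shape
(11, 5)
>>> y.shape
(17, 11)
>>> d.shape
(11, 5)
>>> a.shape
(11, 7)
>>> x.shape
(5, 17, 7)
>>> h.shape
(7, 17, 5)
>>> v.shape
(11, 5)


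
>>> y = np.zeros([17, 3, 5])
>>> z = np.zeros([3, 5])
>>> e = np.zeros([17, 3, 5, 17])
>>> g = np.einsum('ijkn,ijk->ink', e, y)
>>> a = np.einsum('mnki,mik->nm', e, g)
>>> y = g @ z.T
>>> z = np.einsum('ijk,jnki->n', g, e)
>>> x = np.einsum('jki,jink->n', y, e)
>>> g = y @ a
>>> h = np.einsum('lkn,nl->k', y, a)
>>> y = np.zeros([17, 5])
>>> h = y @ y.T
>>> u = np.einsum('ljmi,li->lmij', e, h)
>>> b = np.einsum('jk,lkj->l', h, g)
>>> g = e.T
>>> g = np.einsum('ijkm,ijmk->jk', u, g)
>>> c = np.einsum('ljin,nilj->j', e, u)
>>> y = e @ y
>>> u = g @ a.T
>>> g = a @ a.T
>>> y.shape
(17, 3, 5, 5)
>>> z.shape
(3,)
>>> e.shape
(17, 3, 5, 17)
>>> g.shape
(3, 3)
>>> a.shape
(3, 17)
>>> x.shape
(5,)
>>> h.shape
(17, 17)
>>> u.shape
(5, 3)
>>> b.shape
(17,)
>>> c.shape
(3,)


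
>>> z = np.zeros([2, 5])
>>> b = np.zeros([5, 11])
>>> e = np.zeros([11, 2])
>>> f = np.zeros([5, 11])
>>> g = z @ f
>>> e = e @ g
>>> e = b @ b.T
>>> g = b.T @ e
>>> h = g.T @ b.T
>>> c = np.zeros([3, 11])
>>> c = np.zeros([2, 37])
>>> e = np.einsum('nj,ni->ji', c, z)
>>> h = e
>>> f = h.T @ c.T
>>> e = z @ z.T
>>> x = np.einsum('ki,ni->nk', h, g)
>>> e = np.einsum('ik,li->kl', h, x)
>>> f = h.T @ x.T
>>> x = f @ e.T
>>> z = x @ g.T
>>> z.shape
(5, 11)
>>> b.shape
(5, 11)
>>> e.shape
(5, 11)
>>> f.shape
(5, 11)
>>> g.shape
(11, 5)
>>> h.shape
(37, 5)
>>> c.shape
(2, 37)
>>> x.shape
(5, 5)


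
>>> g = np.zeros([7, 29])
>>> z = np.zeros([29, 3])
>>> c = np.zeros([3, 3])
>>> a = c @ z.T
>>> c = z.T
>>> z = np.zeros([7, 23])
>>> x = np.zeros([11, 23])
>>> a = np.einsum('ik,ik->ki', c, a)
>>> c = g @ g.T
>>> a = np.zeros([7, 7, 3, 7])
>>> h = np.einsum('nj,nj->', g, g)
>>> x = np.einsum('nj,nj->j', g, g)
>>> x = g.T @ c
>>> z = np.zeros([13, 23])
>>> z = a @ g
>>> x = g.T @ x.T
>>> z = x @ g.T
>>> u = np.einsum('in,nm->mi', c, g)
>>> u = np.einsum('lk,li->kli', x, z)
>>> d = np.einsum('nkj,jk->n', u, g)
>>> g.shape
(7, 29)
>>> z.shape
(29, 7)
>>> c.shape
(7, 7)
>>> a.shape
(7, 7, 3, 7)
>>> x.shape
(29, 29)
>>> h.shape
()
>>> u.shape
(29, 29, 7)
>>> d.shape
(29,)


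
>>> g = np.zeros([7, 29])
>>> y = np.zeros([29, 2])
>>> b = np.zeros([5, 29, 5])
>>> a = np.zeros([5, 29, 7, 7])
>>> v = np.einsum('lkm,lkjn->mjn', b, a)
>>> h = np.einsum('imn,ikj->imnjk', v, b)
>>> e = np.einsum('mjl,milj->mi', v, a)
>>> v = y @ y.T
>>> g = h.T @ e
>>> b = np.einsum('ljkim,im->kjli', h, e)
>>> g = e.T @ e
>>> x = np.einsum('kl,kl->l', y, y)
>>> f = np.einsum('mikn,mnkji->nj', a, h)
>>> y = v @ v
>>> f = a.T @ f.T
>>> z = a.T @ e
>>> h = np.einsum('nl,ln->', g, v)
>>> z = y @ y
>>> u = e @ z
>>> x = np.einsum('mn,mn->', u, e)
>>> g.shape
(29, 29)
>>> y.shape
(29, 29)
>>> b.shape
(7, 7, 5, 5)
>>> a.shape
(5, 29, 7, 7)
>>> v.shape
(29, 29)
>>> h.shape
()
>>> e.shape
(5, 29)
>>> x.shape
()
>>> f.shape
(7, 7, 29, 7)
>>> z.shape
(29, 29)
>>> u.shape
(5, 29)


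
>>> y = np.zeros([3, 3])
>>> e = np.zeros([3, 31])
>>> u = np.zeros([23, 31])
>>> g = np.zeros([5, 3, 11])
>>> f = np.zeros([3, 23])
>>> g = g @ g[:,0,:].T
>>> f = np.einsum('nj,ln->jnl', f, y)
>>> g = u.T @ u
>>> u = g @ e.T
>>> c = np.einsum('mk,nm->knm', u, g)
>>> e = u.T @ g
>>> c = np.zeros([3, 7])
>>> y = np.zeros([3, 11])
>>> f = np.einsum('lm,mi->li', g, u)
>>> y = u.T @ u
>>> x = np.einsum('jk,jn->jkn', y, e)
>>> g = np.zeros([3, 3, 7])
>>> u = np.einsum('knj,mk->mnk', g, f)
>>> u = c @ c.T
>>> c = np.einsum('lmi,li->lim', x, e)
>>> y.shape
(3, 3)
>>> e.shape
(3, 31)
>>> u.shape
(3, 3)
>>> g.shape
(3, 3, 7)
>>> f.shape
(31, 3)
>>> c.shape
(3, 31, 3)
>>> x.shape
(3, 3, 31)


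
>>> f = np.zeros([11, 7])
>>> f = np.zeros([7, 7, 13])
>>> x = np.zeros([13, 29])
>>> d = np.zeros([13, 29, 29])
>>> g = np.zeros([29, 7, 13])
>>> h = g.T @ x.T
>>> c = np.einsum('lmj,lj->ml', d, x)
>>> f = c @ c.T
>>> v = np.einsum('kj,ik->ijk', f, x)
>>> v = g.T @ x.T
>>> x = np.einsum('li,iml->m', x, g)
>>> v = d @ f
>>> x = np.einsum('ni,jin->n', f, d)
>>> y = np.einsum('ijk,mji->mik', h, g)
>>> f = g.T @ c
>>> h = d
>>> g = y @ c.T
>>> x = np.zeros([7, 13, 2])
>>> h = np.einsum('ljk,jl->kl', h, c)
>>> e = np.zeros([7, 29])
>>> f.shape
(13, 7, 13)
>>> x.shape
(7, 13, 2)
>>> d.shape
(13, 29, 29)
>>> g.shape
(29, 13, 29)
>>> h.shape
(29, 13)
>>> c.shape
(29, 13)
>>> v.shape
(13, 29, 29)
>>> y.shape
(29, 13, 13)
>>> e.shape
(7, 29)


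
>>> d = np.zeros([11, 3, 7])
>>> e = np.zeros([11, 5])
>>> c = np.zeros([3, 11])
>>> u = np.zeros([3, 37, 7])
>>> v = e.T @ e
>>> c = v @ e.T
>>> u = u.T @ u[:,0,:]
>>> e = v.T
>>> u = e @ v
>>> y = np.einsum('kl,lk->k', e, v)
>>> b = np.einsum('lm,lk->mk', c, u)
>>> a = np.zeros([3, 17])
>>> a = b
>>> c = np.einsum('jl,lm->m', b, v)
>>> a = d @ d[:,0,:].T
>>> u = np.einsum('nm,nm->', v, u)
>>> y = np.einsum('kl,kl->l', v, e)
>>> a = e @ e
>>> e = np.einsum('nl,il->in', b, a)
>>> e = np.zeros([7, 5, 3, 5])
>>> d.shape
(11, 3, 7)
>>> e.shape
(7, 5, 3, 5)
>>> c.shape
(5,)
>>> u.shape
()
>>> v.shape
(5, 5)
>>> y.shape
(5,)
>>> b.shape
(11, 5)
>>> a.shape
(5, 5)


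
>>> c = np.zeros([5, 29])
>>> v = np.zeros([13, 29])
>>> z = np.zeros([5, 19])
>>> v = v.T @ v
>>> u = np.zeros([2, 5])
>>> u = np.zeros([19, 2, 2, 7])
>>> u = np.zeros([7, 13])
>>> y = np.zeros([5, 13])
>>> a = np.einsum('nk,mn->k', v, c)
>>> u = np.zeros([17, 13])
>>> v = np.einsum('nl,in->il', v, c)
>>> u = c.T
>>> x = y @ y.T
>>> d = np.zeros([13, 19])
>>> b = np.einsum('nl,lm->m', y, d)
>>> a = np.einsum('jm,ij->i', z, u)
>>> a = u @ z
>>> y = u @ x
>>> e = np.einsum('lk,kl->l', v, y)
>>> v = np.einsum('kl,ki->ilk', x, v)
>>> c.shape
(5, 29)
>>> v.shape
(29, 5, 5)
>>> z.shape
(5, 19)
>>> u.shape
(29, 5)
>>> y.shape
(29, 5)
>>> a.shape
(29, 19)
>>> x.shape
(5, 5)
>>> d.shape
(13, 19)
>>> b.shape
(19,)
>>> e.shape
(5,)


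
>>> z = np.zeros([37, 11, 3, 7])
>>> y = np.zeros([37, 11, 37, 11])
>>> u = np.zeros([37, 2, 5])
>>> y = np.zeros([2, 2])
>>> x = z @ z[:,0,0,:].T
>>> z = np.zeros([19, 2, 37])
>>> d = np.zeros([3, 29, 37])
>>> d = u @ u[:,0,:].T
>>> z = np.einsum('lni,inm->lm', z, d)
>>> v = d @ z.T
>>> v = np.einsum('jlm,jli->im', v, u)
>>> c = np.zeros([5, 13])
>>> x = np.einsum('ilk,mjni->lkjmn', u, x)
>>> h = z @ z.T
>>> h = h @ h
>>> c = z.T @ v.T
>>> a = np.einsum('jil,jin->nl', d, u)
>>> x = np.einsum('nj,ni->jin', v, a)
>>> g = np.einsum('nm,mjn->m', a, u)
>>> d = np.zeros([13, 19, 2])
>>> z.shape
(19, 37)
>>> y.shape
(2, 2)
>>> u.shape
(37, 2, 5)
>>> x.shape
(19, 37, 5)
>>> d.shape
(13, 19, 2)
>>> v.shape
(5, 19)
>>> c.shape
(37, 5)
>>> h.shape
(19, 19)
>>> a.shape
(5, 37)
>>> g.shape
(37,)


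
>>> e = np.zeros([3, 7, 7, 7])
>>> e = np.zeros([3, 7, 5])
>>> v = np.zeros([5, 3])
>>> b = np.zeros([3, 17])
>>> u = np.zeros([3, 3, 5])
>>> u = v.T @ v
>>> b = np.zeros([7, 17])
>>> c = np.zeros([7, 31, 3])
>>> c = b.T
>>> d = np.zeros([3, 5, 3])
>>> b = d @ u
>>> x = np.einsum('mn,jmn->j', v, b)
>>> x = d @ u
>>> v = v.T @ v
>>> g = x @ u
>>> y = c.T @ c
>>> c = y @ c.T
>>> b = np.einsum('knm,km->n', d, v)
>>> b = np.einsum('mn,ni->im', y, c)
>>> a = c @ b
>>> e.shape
(3, 7, 5)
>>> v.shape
(3, 3)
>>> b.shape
(17, 7)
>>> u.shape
(3, 3)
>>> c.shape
(7, 17)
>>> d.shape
(3, 5, 3)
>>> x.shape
(3, 5, 3)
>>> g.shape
(3, 5, 3)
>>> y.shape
(7, 7)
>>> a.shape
(7, 7)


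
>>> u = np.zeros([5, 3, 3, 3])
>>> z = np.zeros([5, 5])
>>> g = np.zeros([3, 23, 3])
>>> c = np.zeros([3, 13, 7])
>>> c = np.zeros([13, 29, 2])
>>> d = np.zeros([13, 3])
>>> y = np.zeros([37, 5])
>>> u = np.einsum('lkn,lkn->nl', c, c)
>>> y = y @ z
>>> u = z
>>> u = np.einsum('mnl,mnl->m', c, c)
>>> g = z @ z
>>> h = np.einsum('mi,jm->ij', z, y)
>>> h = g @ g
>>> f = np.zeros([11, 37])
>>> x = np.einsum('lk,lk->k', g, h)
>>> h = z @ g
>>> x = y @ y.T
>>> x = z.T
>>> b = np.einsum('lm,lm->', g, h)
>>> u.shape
(13,)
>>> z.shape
(5, 5)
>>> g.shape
(5, 5)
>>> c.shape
(13, 29, 2)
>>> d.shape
(13, 3)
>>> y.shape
(37, 5)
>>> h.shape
(5, 5)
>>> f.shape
(11, 37)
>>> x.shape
(5, 5)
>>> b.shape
()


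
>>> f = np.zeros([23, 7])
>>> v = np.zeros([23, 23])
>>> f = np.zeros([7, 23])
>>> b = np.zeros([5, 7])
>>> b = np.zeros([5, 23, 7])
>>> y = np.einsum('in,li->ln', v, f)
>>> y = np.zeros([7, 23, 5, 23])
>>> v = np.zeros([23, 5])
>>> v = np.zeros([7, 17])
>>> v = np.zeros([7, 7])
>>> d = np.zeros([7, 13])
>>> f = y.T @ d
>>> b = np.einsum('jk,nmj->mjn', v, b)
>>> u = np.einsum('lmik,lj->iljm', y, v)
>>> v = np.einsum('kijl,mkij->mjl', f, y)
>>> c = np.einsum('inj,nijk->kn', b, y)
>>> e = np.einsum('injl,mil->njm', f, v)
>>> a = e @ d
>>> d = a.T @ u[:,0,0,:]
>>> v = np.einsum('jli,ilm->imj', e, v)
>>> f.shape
(23, 5, 23, 13)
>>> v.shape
(7, 13, 5)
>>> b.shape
(23, 7, 5)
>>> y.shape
(7, 23, 5, 23)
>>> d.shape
(13, 23, 23)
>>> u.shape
(5, 7, 7, 23)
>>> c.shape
(23, 7)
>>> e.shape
(5, 23, 7)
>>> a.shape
(5, 23, 13)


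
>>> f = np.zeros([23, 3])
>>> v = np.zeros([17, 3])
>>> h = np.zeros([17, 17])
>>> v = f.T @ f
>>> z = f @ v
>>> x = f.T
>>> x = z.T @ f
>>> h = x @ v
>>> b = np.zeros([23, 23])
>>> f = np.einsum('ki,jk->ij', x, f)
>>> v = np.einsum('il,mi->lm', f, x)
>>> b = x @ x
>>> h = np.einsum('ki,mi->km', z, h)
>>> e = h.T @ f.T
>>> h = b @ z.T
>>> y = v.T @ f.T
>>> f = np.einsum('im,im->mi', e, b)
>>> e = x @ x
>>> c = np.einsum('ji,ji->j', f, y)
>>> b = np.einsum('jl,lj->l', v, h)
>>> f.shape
(3, 3)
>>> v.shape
(23, 3)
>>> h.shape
(3, 23)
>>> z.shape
(23, 3)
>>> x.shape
(3, 3)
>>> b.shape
(3,)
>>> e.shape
(3, 3)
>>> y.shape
(3, 3)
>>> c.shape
(3,)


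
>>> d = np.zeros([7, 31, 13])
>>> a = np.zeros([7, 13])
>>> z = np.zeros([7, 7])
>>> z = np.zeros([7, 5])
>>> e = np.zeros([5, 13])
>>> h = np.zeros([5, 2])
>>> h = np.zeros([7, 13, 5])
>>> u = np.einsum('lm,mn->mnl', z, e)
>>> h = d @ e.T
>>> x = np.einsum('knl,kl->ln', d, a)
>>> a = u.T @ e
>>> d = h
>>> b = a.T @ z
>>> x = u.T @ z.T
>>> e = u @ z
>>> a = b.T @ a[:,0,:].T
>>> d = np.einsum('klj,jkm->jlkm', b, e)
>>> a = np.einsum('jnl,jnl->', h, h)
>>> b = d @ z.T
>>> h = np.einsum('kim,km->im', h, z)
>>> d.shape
(5, 13, 13, 5)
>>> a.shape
()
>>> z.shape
(7, 5)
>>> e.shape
(5, 13, 5)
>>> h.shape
(31, 5)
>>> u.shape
(5, 13, 7)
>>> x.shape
(7, 13, 7)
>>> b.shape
(5, 13, 13, 7)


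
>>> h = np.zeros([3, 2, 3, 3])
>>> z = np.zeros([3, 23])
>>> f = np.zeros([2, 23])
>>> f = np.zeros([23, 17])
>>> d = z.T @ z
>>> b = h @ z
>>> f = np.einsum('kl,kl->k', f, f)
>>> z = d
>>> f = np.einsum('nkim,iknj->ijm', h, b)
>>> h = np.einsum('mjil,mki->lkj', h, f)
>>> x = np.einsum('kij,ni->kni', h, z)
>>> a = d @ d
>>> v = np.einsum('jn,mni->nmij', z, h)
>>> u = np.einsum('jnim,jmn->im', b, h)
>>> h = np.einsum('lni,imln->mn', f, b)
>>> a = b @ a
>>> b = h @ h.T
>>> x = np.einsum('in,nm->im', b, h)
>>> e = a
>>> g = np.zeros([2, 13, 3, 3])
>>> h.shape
(2, 23)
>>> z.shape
(23, 23)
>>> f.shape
(3, 23, 3)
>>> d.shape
(23, 23)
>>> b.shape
(2, 2)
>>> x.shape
(2, 23)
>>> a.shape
(3, 2, 3, 23)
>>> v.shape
(23, 3, 2, 23)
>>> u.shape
(3, 23)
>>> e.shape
(3, 2, 3, 23)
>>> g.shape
(2, 13, 3, 3)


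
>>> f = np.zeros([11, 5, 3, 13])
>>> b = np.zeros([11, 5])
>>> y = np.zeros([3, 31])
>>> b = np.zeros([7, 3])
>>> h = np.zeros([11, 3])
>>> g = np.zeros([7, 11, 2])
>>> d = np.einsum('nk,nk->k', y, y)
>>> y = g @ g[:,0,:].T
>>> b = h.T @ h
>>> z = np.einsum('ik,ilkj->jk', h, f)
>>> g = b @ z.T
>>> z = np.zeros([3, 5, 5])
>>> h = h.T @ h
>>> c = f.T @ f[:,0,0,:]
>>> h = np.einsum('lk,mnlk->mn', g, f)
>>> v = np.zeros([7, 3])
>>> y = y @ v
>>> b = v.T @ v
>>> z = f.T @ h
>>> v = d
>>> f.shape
(11, 5, 3, 13)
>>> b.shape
(3, 3)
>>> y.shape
(7, 11, 3)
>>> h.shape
(11, 5)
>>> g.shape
(3, 13)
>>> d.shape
(31,)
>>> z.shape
(13, 3, 5, 5)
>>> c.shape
(13, 3, 5, 13)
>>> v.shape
(31,)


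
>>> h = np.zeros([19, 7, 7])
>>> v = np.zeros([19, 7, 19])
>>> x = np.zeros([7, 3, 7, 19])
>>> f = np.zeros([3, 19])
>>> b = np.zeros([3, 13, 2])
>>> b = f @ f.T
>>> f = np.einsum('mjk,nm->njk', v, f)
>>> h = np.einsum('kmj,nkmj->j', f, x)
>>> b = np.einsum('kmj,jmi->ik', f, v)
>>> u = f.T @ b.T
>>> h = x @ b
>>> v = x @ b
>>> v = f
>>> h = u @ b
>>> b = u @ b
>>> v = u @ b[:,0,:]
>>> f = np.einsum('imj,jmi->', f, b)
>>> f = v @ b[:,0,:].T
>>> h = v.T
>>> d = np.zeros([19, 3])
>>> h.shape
(3, 7, 19)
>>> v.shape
(19, 7, 3)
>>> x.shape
(7, 3, 7, 19)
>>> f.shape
(19, 7, 19)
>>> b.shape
(19, 7, 3)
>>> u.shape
(19, 7, 19)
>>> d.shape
(19, 3)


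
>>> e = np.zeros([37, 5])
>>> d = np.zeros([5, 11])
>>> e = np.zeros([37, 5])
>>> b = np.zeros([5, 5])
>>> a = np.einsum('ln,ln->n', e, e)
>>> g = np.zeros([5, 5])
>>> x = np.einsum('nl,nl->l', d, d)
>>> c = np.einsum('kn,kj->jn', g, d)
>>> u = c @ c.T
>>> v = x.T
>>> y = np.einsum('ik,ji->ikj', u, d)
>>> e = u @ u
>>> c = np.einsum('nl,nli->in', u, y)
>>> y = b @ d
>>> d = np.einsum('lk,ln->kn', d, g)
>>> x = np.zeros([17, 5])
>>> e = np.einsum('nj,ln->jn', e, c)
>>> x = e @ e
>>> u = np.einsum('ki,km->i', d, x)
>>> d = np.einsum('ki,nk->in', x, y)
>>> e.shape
(11, 11)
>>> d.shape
(11, 5)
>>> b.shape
(5, 5)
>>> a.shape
(5,)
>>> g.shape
(5, 5)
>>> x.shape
(11, 11)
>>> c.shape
(5, 11)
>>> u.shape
(5,)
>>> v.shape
(11,)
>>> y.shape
(5, 11)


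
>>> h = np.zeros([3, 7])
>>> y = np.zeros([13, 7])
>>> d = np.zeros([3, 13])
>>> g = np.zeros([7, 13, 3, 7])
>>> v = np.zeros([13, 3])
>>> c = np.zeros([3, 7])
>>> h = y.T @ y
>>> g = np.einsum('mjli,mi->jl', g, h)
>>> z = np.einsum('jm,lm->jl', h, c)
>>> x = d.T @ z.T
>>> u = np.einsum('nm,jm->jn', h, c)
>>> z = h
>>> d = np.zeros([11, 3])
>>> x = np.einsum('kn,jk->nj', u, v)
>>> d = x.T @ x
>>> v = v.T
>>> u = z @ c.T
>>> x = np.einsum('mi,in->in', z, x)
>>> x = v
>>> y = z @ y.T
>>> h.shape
(7, 7)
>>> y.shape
(7, 13)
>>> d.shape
(13, 13)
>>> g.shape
(13, 3)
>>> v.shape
(3, 13)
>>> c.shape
(3, 7)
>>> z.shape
(7, 7)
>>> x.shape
(3, 13)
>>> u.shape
(7, 3)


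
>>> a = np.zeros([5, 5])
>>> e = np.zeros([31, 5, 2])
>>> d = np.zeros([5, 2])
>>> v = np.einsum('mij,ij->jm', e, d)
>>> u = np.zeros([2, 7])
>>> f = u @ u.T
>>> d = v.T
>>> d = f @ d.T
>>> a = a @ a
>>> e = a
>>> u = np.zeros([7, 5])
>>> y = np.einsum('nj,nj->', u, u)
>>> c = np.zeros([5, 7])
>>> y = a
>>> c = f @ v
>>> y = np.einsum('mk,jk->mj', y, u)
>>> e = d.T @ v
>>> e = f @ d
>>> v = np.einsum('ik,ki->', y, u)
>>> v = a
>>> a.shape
(5, 5)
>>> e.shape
(2, 31)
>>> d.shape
(2, 31)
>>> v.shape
(5, 5)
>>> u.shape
(7, 5)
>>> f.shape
(2, 2)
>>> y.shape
(5, 7)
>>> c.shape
(2, 31)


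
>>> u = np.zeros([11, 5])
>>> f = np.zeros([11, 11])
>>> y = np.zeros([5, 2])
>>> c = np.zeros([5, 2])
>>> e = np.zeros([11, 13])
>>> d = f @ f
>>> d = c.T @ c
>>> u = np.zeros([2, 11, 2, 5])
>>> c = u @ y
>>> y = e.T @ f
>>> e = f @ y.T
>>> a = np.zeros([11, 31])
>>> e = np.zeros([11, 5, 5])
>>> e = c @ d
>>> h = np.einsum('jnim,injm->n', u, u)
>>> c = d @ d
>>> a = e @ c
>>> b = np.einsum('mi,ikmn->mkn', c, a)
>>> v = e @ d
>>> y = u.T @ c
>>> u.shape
(2, 11, 2, 5)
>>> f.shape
(11, 11)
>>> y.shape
(5, 2, 11, 2)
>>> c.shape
(2, 2)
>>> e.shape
(2, 11, 2, 2)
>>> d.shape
(2, 2)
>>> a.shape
(2, 11, 2, 2)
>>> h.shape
(11,)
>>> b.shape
(2, 11, 2)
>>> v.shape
(2, 11, 2, 2)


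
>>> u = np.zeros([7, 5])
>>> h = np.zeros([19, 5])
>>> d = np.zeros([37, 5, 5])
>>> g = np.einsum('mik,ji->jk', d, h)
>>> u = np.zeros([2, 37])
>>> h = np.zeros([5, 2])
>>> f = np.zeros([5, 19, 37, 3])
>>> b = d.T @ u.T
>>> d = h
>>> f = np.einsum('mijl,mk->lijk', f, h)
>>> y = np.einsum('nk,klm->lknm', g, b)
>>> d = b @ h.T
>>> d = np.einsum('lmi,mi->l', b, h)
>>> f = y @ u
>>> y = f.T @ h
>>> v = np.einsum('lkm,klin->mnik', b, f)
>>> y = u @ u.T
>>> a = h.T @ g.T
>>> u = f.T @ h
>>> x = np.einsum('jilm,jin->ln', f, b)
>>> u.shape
(37, 19, 5, 2)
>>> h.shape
(5, 2)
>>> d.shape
(5,)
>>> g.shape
(19, 5)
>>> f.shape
(5, 5, 19, 37)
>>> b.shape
(5, 5, 2)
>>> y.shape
(2, 2)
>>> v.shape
(2, 37, 19, 5)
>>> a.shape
(2, 19)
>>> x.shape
(19, 2)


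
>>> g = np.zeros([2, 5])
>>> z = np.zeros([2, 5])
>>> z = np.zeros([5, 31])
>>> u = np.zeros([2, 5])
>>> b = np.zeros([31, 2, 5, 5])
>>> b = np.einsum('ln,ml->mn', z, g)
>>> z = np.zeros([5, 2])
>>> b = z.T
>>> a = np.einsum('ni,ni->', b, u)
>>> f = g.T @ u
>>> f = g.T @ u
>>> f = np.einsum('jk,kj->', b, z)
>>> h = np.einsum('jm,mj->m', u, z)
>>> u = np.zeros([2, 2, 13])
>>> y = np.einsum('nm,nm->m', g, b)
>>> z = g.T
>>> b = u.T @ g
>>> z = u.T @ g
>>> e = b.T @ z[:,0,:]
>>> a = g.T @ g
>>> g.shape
(2, 5)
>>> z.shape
(13, 2, 5)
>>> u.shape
(2, 2, 13)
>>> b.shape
(13, 2, 5)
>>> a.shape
(5, 5)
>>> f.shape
()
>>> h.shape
(5,)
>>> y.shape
(5,)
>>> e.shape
(5, 2, 5)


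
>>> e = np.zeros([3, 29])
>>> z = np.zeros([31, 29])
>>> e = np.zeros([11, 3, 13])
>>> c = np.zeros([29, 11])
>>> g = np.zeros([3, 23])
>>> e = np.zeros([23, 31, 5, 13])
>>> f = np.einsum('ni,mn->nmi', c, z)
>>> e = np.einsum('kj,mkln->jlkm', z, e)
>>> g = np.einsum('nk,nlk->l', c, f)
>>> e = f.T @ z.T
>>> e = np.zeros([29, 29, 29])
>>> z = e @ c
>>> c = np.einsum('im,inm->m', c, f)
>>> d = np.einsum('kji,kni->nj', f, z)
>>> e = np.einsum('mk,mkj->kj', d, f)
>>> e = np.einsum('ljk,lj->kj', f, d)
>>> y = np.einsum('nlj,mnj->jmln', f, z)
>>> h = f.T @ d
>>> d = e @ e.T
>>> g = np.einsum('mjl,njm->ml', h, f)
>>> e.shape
(11, 31)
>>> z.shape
(29, 29, 11)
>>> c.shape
(11,)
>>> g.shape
(11, 31)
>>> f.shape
(29, 31, 11)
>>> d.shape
(11, 11)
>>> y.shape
(11, 29, 31, 29)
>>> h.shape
(11, 31, 31)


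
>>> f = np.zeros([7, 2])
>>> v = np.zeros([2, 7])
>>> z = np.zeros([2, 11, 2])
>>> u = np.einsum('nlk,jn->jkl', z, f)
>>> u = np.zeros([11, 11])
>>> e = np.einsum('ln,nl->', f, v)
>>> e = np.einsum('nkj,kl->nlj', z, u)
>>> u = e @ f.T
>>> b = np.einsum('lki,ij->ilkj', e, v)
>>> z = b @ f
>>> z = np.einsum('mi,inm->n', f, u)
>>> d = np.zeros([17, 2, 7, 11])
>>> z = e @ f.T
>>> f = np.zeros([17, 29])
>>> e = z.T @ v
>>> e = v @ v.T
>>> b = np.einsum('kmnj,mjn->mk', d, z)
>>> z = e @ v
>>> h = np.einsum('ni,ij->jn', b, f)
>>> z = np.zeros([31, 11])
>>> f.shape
(17, 29)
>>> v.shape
(2, 7)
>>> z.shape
(31, 11)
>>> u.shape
(2, 11, 7)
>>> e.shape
(2, 2)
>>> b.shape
(2, 17)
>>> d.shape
(17, 2, 7, 11)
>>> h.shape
(29, 2)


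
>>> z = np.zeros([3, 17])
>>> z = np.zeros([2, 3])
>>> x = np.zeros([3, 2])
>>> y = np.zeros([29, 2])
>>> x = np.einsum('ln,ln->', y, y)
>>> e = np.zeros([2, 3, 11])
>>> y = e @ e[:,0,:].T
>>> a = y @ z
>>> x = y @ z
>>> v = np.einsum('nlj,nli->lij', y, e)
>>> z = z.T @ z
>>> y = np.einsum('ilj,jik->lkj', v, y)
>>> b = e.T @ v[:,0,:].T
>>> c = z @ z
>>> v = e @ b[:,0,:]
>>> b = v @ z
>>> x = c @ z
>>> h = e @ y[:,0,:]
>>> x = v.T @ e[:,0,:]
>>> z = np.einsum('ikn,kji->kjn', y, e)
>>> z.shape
(2, 3, 2)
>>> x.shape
(3, 3, 11)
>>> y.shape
(11, 2, 2)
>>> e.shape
(2, 3, 11)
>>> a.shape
(2, 3, 3)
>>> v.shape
(2, 3, 3)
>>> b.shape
(2, 3, 3)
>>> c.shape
(3, 3)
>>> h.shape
(2, 3, 2)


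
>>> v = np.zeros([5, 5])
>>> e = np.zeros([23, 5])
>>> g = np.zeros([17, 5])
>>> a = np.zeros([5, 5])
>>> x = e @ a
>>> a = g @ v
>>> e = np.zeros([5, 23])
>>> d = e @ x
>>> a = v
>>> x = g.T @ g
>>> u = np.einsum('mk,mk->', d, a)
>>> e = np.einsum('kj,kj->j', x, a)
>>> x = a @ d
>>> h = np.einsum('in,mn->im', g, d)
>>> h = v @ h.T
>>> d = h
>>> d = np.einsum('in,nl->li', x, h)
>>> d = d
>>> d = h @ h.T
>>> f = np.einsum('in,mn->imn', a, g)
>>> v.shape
(5, 5)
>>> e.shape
(5,)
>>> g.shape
(17, 5)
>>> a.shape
(5, 5)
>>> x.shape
(5, 5)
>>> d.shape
(5, 5)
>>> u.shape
()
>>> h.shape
(5, 17)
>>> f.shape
(5, 17, 5)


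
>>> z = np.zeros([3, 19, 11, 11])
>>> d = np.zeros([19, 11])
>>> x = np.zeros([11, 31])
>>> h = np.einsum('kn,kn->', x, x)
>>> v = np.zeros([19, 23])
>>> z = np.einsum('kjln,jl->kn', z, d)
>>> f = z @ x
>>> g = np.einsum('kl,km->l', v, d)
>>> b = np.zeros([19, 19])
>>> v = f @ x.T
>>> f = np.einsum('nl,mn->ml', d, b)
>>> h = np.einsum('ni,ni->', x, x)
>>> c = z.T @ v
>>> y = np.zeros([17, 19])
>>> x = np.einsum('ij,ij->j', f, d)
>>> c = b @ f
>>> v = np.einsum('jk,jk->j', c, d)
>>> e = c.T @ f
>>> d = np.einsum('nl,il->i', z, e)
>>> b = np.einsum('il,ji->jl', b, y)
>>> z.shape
(3, 11)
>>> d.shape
(11,)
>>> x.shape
(11,)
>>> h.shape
()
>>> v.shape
(19,)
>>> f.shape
(19, 11)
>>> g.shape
(23,)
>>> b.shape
(17, 19)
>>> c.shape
(19, 11)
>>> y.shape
(17, 19)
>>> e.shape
(11, 11)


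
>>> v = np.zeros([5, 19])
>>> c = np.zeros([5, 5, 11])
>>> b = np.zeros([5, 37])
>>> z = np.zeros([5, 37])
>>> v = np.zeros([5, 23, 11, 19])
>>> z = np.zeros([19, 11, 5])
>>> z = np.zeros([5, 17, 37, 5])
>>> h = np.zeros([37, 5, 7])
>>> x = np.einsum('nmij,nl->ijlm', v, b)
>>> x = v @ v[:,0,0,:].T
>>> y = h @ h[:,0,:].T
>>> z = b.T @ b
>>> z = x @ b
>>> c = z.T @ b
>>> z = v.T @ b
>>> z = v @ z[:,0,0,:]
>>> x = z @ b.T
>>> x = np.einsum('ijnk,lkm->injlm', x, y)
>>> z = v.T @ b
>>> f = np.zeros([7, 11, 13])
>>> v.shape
(5, 23, 11, 19)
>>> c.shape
(37, 11, 23, 37)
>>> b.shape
(5, 37)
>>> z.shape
(19, 11, 23, 37)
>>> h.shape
(37, 5, 7)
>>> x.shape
(5, 11, 23, 37, 37)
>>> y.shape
(37, 5, 37)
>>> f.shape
(7, 11, 13)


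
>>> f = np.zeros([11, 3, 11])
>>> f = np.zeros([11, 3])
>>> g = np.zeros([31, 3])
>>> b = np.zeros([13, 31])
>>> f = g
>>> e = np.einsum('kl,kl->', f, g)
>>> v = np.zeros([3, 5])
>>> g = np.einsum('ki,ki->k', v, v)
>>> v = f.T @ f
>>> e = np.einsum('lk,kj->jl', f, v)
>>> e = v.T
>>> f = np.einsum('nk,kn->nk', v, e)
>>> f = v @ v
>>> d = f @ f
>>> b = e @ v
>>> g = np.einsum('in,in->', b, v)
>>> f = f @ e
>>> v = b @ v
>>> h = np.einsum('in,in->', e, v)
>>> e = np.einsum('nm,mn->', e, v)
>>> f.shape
(3, 3)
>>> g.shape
()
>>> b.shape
(3, 3)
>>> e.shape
()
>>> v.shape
(3, 3)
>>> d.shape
(3, 3)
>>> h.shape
()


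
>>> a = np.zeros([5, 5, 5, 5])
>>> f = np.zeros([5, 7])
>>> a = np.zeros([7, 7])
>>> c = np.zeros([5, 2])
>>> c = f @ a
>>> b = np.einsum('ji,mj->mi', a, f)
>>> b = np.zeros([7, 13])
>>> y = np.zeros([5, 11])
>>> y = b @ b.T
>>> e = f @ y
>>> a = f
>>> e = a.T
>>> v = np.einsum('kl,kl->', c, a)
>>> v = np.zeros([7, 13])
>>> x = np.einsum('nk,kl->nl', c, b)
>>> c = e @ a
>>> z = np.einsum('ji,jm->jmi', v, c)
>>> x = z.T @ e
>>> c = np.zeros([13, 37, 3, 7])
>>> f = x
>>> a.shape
(5, 7)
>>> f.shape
(13, 7, 5)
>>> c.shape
(13, 37, 3, 7)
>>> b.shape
(7, 13)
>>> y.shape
(7, 7)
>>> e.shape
(7, 5)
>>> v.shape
(7, 13)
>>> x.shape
(13, 7, 5)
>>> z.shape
(7, 7, 13)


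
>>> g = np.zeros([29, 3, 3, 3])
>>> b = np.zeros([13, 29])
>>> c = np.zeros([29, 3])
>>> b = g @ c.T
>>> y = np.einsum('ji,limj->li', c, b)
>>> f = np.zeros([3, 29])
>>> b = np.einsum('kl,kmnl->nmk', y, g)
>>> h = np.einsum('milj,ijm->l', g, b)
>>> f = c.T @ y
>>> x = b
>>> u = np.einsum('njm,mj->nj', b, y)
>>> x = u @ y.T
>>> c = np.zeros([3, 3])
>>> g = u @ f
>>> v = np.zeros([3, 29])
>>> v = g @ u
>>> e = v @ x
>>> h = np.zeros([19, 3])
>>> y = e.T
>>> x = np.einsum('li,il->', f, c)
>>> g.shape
(3, 3)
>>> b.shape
(3, 3, 29)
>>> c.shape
(3, 3)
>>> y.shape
(29, 3)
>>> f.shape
(3, 3)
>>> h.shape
(19, 3)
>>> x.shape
()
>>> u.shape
(3, 3)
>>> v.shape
(3, 3)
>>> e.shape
(3, 29)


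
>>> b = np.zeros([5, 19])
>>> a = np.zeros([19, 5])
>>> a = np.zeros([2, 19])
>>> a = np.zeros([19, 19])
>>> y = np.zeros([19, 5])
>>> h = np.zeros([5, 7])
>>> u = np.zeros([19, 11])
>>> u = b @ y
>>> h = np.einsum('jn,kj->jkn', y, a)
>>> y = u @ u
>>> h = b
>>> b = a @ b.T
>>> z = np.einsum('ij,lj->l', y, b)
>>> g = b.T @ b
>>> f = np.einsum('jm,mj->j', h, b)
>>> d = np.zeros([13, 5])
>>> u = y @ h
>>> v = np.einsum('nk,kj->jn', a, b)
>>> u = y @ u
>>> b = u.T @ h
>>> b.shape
(19, 19)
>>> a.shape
(19, 19)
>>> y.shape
(5, 5)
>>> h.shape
(5, 19)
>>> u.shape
(5, 19)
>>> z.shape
(19,)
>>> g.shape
(5, 5)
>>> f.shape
(5,)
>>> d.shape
(13, 5)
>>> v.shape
(5, 19)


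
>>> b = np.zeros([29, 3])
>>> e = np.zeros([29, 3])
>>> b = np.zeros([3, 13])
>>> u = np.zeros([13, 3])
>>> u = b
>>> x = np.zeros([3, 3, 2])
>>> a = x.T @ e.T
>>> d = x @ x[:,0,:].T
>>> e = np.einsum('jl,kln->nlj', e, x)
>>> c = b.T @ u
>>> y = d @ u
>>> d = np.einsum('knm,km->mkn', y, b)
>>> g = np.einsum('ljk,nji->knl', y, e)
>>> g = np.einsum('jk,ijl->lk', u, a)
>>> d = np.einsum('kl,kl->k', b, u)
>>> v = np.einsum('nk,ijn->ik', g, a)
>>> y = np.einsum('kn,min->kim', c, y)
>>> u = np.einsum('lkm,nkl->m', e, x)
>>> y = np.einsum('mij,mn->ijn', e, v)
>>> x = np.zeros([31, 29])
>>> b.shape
(3, 13)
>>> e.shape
(2, 3, 29)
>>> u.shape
(29,)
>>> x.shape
(31, 29)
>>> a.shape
(2, 3, 29)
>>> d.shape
(3,)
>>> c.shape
(13, 13)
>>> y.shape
(3, 29, 13)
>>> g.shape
(29, 13)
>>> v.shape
(2, 13)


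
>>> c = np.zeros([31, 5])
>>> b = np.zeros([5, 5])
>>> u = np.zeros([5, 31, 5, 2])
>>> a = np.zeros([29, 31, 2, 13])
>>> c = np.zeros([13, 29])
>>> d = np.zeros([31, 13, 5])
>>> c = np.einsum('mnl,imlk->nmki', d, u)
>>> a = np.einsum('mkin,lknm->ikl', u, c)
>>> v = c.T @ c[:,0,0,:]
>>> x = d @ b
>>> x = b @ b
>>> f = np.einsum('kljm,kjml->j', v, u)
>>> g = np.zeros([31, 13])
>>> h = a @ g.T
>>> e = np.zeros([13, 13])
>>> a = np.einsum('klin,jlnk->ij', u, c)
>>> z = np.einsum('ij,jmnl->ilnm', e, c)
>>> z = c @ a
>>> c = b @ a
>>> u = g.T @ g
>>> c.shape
(5, 13)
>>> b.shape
(5, 5)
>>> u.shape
(13, 13)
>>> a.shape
(5, 13)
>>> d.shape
(31, 13, 5)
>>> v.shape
(5, 2, 31, 5)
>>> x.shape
(5, 5)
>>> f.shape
(31,)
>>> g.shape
(31, 13)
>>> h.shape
(5, 31, 31)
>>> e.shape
(13, 13)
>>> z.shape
(13, 31, 2, 13)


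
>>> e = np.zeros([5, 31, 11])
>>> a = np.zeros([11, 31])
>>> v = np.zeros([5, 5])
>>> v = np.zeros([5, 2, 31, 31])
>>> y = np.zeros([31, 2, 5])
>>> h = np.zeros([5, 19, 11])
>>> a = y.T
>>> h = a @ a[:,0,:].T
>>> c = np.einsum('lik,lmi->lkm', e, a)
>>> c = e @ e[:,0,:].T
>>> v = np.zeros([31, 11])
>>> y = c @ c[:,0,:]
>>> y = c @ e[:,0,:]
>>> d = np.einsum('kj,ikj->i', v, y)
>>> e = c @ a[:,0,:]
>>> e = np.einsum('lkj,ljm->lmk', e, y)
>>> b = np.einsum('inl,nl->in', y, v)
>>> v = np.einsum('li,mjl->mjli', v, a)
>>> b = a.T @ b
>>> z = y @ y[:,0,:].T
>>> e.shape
(5, 11, 31)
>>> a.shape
(5, 2, 31)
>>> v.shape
(5, 2, 31, 11)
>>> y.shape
(5, 31, 11)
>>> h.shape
(5, 2, 5)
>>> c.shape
(5, 31, 5)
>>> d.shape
(5,)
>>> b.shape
(31, 2, 31)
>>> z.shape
(5, 31, 5)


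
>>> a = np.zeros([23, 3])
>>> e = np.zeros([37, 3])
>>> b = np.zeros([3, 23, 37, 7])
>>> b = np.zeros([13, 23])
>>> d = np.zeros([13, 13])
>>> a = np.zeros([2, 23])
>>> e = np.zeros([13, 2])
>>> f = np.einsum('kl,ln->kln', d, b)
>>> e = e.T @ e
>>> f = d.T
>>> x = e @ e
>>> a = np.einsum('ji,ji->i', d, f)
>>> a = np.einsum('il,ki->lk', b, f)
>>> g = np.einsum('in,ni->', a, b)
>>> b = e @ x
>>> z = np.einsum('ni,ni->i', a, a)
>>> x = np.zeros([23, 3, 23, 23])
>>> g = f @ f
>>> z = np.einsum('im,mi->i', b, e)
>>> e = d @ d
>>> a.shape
(23, 13)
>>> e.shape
(13, 13)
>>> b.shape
(2, 2)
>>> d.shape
(13, 13)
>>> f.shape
(13, 13)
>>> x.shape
(23, 3, 23, 23)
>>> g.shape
(13, 13)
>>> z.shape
(2,)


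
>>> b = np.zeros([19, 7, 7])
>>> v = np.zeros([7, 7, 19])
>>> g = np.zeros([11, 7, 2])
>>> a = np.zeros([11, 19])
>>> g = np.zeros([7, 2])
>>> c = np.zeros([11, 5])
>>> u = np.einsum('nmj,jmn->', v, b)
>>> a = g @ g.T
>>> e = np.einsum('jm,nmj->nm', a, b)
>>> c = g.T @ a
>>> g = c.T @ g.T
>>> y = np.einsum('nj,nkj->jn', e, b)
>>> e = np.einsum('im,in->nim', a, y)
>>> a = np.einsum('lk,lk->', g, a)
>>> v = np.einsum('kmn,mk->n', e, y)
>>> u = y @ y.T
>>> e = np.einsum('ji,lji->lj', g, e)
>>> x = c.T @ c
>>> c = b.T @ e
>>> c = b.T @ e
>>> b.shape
(19, 7, 7)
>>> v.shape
(7,)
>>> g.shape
(7, 7)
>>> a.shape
()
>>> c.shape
(7, 7, 7)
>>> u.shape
(7, 7)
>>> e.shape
(19, 7)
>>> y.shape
(7, 19)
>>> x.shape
(7, 7)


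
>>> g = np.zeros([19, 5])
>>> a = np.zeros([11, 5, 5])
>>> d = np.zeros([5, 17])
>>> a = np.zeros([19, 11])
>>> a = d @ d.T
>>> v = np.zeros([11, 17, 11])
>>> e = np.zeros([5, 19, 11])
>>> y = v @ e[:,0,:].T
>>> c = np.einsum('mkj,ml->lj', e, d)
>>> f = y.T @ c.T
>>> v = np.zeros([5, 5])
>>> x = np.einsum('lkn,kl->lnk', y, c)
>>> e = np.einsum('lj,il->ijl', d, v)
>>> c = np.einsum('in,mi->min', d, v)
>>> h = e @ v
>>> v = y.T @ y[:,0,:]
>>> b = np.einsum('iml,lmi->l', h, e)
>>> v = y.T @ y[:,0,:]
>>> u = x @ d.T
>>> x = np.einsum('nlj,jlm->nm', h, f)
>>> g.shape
(19, 5)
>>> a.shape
(5, 5)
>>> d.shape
(5, 17)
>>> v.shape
(5, 17, 5)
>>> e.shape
(5, 17, 5)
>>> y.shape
(11, 17, 5)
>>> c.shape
(5, 5, 17)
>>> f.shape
(5, 17, 17)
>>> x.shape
(5, 17)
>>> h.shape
(5, 17, 5)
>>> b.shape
(5,)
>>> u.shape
(11, 5, 5)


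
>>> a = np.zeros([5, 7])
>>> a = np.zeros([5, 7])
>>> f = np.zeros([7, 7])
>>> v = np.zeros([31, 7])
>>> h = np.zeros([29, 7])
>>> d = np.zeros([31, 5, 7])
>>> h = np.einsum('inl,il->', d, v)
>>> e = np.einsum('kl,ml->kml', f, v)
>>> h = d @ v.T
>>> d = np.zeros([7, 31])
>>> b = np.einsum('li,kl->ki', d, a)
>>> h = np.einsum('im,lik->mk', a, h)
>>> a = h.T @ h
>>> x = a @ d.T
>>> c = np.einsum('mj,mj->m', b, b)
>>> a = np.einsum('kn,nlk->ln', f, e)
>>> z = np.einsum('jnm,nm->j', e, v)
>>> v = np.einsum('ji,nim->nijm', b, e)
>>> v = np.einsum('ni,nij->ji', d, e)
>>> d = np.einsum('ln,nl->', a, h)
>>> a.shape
(31, 7)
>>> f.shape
(7, 7)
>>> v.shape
(7, 31)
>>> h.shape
(7, 31)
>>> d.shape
()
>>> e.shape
(7, 31, 7)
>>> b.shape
(5, 31)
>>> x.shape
(31, 7)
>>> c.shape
(5,)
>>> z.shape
(7,)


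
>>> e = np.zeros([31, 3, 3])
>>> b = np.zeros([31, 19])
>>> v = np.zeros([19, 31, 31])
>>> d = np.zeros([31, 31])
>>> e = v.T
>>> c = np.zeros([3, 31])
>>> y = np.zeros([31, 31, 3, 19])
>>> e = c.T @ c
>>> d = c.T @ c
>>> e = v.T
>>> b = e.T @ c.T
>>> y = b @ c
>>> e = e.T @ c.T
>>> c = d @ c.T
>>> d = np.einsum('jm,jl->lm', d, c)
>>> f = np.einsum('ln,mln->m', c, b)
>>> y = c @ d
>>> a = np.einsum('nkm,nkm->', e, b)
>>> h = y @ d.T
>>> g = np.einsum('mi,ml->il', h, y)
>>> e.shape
(19, 31, 3)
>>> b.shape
(19, 31, 3)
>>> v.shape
(19, 31, 31)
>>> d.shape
(3, 31)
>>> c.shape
(31, 3)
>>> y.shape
(31, 31)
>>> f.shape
(19,)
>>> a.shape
()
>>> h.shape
(31, 3)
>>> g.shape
(3, 31)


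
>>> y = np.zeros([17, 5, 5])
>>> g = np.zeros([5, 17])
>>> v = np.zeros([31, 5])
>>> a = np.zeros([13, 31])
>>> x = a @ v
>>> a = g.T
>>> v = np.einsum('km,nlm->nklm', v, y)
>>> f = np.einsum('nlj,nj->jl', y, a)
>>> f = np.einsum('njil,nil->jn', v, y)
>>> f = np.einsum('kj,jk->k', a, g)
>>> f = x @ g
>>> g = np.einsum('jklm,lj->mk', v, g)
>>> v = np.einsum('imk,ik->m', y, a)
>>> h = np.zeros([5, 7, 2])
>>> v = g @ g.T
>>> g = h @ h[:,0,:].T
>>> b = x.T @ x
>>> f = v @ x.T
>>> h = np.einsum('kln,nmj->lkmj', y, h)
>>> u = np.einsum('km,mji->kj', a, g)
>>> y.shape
(17, 5, 5)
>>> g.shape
(5, 7, 5)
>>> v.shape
(5, 5)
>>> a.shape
(17, 5)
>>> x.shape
(13, 5)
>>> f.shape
(5, 13)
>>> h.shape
(5, 17, 7, 2)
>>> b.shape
(5, 5)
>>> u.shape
(17, 7)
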